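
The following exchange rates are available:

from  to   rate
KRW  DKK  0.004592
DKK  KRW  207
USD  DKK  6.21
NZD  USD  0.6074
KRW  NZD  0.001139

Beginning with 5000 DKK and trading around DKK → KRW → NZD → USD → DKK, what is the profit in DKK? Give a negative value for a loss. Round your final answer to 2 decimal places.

-553.38

5000 DKK × 207 = 1035000 KRW
1035000 KRW × 0.001139 = 1178.865 NZD
1178.865 NZD × 0.6074 = 716.042601 USD
716.042601 USD × 6.21 = 4446.62455221 DKK
Net change: 4446.62455221 − 5000 = -553.37544779 DKK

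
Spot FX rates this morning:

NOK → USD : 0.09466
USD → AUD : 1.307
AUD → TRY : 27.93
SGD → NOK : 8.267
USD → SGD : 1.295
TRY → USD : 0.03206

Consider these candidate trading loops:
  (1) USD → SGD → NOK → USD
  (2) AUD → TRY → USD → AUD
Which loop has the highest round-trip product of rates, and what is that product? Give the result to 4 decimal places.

1.1703

(1) 1.295 × 8.267 × 0.09466 = 1.01341
(2) 27.93 × 0.03206 × 1.307 = 1.17033
Highest is cycle (2) at 1.1703 (>1, arbitrage).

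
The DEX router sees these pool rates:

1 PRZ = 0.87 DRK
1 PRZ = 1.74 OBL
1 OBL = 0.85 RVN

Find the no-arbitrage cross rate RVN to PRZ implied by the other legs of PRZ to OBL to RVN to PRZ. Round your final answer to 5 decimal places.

0.67613

Known legs of the cycle: 1.74 × 0.85 = 1.479
For no arbitrage the full-cycle product must be 1, so the missing rate is 1 / 1.479 ≈ 0.6761325.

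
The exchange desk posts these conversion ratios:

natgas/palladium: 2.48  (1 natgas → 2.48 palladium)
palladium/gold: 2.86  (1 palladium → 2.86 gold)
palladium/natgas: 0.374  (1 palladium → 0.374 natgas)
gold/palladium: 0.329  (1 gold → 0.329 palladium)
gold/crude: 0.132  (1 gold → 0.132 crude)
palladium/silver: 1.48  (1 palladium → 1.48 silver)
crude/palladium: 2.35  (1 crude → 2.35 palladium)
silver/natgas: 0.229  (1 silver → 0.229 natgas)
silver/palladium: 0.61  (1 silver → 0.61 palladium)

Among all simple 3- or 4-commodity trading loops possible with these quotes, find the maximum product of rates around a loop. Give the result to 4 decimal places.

0.8872

palladium→gold→crude→palladium: 2.86 × 0.132 × 2.35 = 0.88717
palladium→silver→natgas→palladium: 1.48 × 0.229 × 2.48 = 0.84052
Maximum is palladium→gold→crude→palladium at 0.8872; no arbitrage — every cycle loses value.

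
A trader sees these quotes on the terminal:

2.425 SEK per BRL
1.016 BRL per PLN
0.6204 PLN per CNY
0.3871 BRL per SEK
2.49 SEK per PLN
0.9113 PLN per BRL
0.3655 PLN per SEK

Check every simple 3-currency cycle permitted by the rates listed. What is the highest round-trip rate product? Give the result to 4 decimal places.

0.9005

SEK→PLN→BRL→SEK: 0.3655 × 1.016 × 2.425 = 0.90052
SEK→BRL→PLN→SEK: 0.3871 × 0.9113 × 2.49 = 0.87838
Maximum is SEK→PLN→BRL→SEK at 0.9005; no arbitrage — every cycle loses value.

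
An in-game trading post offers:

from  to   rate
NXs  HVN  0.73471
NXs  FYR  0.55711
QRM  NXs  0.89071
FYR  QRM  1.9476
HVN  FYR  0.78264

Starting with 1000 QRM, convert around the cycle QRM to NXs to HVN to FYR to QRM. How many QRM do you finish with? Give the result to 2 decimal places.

997.50

1000 QRM × 0.89071 = 890.71 NXs
890.71 NXs × 0.73471 = 654.4135441 HVN
654.4135441 HVN × 0.78264 = 512.170216154424 FYR
512.170216154424 FYR × 1.9476 = 997.5027129823561824 QRM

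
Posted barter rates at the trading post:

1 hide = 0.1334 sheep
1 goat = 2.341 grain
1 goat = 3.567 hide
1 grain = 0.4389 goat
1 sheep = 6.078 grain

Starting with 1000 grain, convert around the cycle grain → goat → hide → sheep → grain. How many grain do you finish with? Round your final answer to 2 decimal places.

1269.36

1000 grain × 0.4389 = 438.9 goat
438.9 goat × 3.567 = 1565.5563 hide
1565.5563 hide × 0.1334 = 208.84521042 sheep
208.84521042 sheep × 6.078 = 1269.36118893276 grain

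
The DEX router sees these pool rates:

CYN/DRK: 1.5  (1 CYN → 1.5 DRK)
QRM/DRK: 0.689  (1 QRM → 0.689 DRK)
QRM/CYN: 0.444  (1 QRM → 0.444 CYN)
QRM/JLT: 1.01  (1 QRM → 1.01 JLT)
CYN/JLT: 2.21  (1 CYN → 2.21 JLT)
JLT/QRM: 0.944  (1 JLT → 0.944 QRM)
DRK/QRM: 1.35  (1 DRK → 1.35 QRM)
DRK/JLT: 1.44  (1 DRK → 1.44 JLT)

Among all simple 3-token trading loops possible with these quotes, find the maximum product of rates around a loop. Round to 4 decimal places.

0.9366

DRK→JLT→QRM→DRK: 1.44 × 0.944 × 0.689 = 0.93660
CYN→JLT→QRM→CYN: 2.21 × 0.944 × 0.444 = 0.92629
DRK→QRM→CYN→DRK: 1.35 × 0.444 × 1.5 = 0.89910
Maximum is DRK→JLT→QRM→DRK at 0.9366; no arbitrage — every cycle loses value.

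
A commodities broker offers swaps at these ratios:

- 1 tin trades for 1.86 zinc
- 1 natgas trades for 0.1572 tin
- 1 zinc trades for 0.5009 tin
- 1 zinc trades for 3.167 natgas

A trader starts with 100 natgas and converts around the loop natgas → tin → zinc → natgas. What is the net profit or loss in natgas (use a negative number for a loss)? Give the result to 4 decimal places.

100 natgas × 0.1572 = 15.72 tin
15.72 tin × 1.86 = 29.2392 zinc
29.2392 zinc × 3.167 = 92.6005464 natgas
Net change: 92.6005464 − 100 = -7.3994536 natgas

-7.3995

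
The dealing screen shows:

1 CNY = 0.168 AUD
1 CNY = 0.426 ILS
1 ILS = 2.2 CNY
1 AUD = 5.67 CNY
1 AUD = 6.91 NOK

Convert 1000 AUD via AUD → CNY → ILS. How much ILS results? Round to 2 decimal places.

1000 AUD × 5.67 = 5670 CNY
5670 CNY × 0.426 = 2415.42 ILS

2415.42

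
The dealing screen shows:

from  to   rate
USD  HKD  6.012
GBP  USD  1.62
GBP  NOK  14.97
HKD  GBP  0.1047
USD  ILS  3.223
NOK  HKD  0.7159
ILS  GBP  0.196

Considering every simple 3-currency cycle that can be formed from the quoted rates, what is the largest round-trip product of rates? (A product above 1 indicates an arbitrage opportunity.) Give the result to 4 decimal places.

1.1221

HKD→GBP→NOK→HKD: 0.1047 × 14.97 × 0.7159 = 1.12207
USD→ILS→GBP→USD: 3.223 × 0.196 × 1.62 = 1.02337
USD→HKD→GBP→USD: 6.012 × 0.1047 × 1.62 = 1.01972
Maximum is HKD→GBP→NOK→HKD at 1.1221; arbitrage exists.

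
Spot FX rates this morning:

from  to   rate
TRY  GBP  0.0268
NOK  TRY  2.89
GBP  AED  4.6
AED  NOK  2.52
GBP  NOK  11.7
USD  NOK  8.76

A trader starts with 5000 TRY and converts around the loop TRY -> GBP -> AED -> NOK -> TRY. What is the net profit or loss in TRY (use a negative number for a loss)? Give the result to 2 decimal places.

5000 TRY × 0.0268 = 134 GBP
134 GBP × 4.6 = 616.4 AED
616.4 AED × 2.52 = 1553.328 NOK
1553.328 NOK × 2.89 = 4489.11792 TRY
Net change: 4489.11792 − 5000 = -510.88208 TRY

-510.88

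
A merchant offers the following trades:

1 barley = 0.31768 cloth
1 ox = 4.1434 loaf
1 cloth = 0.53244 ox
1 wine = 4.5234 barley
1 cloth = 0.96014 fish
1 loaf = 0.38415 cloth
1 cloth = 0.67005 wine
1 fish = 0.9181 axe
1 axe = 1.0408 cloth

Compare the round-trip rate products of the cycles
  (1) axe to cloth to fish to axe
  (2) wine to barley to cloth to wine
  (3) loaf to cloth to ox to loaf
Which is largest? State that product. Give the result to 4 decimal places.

(1) 1.0408 × 0.96014 × 0.9181 = 0.91747
(2) 4.5234 × 0.31768 × 0.67005 = 0.96286
(3) 0.38415 × 0.53244 × 4.1434 = 0.84748
Highest is cycle (2) at 0.9629 (≤1, no arbitrage).

0.9629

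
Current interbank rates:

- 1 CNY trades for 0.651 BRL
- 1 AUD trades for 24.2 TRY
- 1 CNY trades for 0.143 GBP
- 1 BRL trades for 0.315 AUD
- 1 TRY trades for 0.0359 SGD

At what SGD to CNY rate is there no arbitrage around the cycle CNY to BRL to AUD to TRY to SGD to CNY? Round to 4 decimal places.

5.6130

Known legs of the cycle: 0.651 × 0.315 × 24.2 × 0.0359 = 0.1781563707
For no arbitrage the full-cycle product must be 1, so the missing rate is 1 / 0.1781563707 ≈ 5.613047.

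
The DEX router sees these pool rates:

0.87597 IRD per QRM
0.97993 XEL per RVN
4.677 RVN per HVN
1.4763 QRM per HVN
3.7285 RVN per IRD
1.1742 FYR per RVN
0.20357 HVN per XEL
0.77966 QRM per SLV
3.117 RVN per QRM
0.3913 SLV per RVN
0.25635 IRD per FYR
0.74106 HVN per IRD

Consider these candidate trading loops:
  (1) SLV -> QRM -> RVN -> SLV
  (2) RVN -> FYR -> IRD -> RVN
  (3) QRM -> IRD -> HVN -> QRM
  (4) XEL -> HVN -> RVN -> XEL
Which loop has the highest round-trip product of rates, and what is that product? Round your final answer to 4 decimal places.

1.1223

(1) 0.77966 × 3.117 × 0.3913 = 0.95094
(2) 1.1742 × 0.25635 × 3.7285 = 1.12230
(3) 0.87597 × 0.74106 × 1.4763 = 0.95833
(4) 0.20357 × 4.677 × 0.97993 = 0.93299
Highest is cycle (2) at 1.1223 (>1, arbitrage).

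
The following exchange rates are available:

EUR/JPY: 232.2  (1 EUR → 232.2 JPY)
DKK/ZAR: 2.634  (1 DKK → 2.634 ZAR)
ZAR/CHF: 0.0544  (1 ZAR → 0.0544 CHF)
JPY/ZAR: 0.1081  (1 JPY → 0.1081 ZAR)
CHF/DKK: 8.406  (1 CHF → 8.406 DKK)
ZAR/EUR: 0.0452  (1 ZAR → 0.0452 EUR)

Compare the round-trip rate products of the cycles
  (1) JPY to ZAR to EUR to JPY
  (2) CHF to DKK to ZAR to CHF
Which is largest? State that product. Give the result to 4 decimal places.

1.2045

(1) 0.1081 × 0.0452 × 232.2 = 1.13456
(2) 8.406 × 2.634 × 0.0544 = 1.20449
Highest is cycle (2) at 1.2045 (>1, arbitrage).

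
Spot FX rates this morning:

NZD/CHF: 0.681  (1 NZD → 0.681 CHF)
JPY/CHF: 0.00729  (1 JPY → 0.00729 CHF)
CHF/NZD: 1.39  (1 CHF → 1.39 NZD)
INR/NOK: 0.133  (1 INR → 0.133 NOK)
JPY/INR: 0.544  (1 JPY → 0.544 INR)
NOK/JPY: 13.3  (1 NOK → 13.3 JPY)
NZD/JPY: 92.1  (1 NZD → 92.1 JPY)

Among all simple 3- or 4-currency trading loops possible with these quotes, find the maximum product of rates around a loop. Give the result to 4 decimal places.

JPY→INR→NOK→JPY: 0.544 × 0.133 × 13.3 = 0.96228
JPY→CHF→NZD→JPY: 0.00729 × 1.39 × 92.1 = 0.93326
Maximum is JPY→INR→NOK→JPY at 0.9623; no arbitrage — every cycle loses value.

0.9623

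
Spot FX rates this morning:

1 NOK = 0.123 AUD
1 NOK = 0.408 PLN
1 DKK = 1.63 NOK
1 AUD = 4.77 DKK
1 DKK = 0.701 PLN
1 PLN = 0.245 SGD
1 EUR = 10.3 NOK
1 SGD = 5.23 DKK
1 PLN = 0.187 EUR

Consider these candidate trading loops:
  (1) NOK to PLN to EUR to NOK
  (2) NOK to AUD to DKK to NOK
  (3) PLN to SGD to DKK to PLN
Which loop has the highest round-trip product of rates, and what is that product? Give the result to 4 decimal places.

(1) 0.408 × 0.187 × 10.3 = 0.78585
(2) 0.123 × 4.77 × 1.63 = 0.95634
(3) 0.245 × 5.23 × 0.701 = 0.89823
Highest is cycle (2) at 0.9563 (≤1, no arbitrage).

0.9563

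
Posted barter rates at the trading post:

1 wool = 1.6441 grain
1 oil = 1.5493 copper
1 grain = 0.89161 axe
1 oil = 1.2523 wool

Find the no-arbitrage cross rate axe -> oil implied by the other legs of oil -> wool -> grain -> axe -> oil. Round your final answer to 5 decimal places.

0.54474

Known legs of the cycle: 1.2523 × 1.6441 × 0.89161 = 1.8357415620523
For no arbitrage the full-cycle product must be 1, so the missing rate is 1 / 1.8357415620523 ≈ 0.5447390.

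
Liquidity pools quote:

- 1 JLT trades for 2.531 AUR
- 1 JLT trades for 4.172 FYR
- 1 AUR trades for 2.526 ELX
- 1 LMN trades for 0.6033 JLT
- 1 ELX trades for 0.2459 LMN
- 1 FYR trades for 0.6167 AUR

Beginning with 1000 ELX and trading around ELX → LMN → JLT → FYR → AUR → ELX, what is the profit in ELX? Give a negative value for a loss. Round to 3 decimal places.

1000 ELX × 0.2459 = 245.9 LMN
245.9 LMN × 0.6033 = 148.35147 JLT
148.35147 JLT × 4.172 = 618.92233284 FYR
618.92233284 FYR × 0.6167 = 381.689402662428 AUR
381.689402662428 AUR × 2.526 = 964.147431125293128 ELX
Net change: 964.147431125293128 − 1000 = -35.852568874706872 ELX

-35.853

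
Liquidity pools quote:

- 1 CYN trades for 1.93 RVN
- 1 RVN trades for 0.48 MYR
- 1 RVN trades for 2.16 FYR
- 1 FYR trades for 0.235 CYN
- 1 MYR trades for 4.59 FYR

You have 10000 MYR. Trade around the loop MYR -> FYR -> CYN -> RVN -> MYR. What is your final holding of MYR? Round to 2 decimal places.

9992.61

10000 MYR × 4.59 = 45900 FYR
45900 FYR × 0.235 = 10786.5 CYN
10786.5 CYN × 1.93 = 20817.945 RVN
20817.945 RVN × 0.48 = 9992.6136 MYR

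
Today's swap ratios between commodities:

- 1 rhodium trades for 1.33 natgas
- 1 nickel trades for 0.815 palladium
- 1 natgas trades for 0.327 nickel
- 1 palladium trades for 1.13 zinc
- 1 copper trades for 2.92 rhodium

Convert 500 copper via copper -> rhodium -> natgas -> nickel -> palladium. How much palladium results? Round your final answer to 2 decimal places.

517.50

500 copper × 2.92 = 1460 rhodium
1460 rhodium × 1.33 = 1941.8 natgas
1941.8 natgas × 0.327 = 634.9686 nickel
634.9686 nickel × 0.815 = 517.499409 palladium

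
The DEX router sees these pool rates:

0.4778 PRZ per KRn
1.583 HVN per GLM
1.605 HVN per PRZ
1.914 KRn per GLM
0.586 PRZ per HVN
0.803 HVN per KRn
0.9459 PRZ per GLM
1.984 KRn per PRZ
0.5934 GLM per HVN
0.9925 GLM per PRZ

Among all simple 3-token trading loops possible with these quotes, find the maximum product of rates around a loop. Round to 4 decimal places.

HVN→PRZ→KRn→HVN: 0.586 × 1.984 × 0.803 = 0.93359
HVN→PRZ→GLM→HVN: 0.586 × 0.9925 × 1.583 = 0.92068
HVN→GLM→KRn→HVN: 0.5934 × 1.914 × 0.803 = 0.91202
GLM→KRn→PRZ→GLM: 1.914 × 0.4778 × 0.9925 = 0.90765
HVN→GLM→PRZ→HVN: 0.5934 × 0.9459 × 1.605 = 0.90088
Maximum is HVN→PRZ→KRn→HVN at 0.9336; no arbitrage — every cycle loses value.

0.9336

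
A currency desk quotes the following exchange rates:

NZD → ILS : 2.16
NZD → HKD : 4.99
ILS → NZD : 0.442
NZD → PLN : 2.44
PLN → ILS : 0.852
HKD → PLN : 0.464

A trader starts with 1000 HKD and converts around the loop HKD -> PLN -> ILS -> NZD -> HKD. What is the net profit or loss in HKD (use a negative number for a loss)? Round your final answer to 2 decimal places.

1000 HKD × 0.464 = 464 PLN
464 PLN × 0.852 = 395.328 ILS
395.328 ILS × 0.442 = 174.734976 NZD
174.734976 NZD × 4.99 = 871.92753024 HKD
Net change: 871.92753024 − 1000 = -128.07246976 HKD

-128.07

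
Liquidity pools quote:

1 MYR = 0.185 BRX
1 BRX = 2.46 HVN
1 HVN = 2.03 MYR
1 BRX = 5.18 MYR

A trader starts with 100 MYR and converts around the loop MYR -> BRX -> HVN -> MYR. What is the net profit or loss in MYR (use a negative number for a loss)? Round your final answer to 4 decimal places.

100 MYR × 0.185 = 18.5 BRX
18.5 BRX × 2.46 = 45.51 HVN
45.51 HVN × 2.03 = 92.3853 MYR
Net change: 92.3853 − 100 = -7.6147 MYR

-7.6147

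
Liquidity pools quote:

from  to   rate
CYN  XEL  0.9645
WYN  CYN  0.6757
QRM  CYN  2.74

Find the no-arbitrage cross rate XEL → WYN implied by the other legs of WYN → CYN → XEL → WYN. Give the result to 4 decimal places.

1.5344

Known legs of the cycle: 0.6757 × 0.9645 = 0.65171265
For no arbitrage the full-cycle product must be 1, so the missing rate is 1 / 0.65171265 ≈ 1.534419.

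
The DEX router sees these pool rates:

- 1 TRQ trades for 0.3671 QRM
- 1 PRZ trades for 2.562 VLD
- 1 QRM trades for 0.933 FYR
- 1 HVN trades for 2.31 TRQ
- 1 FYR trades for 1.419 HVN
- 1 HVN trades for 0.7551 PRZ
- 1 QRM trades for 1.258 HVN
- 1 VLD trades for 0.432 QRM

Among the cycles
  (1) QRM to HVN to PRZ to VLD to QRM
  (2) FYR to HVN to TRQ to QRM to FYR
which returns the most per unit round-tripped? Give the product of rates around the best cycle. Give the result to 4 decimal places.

(1) 1.258 × 0.7551 × 2.562 × 0.432 = 1.05135
(2) 1.419 × 2.31 × 0.3671 × 0.933 = 1.12269
Highest is cycle (2) at 1.1227 (>1, arbitrage).

1.1227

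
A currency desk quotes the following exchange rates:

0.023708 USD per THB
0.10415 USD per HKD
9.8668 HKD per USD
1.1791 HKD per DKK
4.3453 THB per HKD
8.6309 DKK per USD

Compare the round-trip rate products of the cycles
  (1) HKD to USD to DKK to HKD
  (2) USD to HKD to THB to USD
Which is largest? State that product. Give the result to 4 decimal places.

(1) 0.10415 × 8.6309 × 1.1791 = 1.05990
(2) 9.8668 × 4.3453 × 0.023708 = 1.01646
Highest is cycle (1) at 1.0599 (>1, arbitrage).

1.0599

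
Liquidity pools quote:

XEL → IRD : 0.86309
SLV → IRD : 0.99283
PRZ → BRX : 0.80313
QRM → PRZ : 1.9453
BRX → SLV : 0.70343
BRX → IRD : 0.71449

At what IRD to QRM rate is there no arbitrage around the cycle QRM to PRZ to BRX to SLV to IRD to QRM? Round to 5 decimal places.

0.91650

Known legs of the cycle: 1.9453 × 0.80313 × 0.70343 × 0.99283 = 1.0911091893461382441
For no arbitrage the full-cycle product must be 1, so the missing rate is 1 / 1.0911091893461382441 ≈ 0.9164986.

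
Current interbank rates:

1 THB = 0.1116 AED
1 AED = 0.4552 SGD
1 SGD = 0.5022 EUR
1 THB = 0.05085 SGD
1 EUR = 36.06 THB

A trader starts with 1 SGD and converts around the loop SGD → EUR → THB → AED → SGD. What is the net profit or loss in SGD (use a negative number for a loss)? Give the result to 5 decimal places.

1 SGD × 0.5022 = 0.5022 EUR
0.5022 EUR × 36.06 = 18.109332 THB
18.109332 THB × 0.1116 = 2.0210014512 AED
2.0210014512 AED × 0.4552 = 0.91995986058624 SGD
Net change: 0.91995986058624 − 1 = -0.08004013941376 SGD

-0.08004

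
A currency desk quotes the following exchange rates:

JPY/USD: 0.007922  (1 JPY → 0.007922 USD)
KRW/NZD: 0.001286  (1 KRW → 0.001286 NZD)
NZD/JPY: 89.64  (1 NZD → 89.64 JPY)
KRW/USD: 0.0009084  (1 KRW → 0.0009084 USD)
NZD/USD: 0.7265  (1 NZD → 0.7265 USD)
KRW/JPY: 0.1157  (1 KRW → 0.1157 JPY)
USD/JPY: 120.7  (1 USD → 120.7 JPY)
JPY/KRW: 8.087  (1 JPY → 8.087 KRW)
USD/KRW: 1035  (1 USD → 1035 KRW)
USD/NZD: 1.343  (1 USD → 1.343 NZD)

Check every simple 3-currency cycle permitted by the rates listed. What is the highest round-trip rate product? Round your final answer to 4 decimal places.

KRW→NZD→USD→KRW: 0.001286 × 0.7265 × 1035 = 0.96698
JPY→USD→NZD→JPY: 0.007922 × 1.343 × 89.64 = 0.95370
KRW→JPY→USD→KRW: 0.1157 × 0.007922 × 1035 = 0.94866
KRW→NZD→JPY→KRW: 0.001286 × 89.64 × 8.087 = 0.93225
KRW→USD→JPY→KRW: 0.0009084 × 120.7 × 8.087 = 0.88669
Maximum is KRW→NZD→USD→KRW at 0.9670; no arbitrage — every cycle loses value.

0.9670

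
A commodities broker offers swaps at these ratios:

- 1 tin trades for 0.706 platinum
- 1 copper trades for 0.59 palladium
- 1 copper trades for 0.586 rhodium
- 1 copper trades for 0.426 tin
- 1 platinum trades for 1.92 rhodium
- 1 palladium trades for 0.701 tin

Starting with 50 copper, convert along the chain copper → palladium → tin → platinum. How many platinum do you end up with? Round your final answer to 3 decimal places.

50 copper × 0.59 = 29.5 palladium
29.5 palladium × 0.701 = 20.6795 tin
20.6795 tin × 0.706 = 14.599727 platinum

14.600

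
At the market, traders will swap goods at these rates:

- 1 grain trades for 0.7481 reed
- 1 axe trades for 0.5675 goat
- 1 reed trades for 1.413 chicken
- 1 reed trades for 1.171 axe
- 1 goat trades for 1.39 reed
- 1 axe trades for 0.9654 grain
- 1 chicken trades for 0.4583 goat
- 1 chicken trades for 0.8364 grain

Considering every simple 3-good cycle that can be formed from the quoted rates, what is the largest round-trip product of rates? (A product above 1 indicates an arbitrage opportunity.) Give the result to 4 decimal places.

0.9237

goat→reed→axe→goat: 1.39 × 1.171 × 0.5675 = 0.92371
chicken→goat→reed→chicken: 0.4583 × 1.39 × 1.413 = 0.90013
chicken→grain→reed→chicken: 0.8364 × 0.7481 × 1.413 = 0.88413
reed→axe→grain→reed: 1.171 × 0.9654 × 0.7481 = 0.84571
Maximum is goat→reed→axe→goat at 0.9237; no arbitrage — every cycle loses value.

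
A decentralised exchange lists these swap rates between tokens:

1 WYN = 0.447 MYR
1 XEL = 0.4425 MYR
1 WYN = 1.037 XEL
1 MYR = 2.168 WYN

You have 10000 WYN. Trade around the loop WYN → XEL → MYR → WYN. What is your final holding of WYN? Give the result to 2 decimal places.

9948.36

10000 WYN × 1.037 = 10370 XEL
10370 XEL × 0.4425 = 4588.725 MYR
4588.725 MYR × 2.168 = 9948.3558 WYN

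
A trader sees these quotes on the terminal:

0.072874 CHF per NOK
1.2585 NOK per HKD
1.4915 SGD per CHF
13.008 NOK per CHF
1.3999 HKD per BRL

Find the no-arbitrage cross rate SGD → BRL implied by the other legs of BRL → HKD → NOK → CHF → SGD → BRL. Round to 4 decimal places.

Known legs of the cycle: 1.3999 × 1.2585 × 0.072874 × 1.4915 = 0.19149000011068965
For no arbitrage the full-cycle product must be 1, so the missing rate is 1 / 0.19149000011068965 ≈ 5.222205.

5.2222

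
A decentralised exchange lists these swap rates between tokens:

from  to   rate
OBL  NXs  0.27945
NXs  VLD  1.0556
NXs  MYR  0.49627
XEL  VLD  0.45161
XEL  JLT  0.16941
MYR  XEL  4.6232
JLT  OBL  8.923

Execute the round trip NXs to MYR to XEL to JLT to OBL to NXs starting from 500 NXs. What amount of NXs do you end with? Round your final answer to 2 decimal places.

484.60

500 NXs × 0.49627 = 248.135 MYR
248.135 MYR × 4.6232 = 1147.177732 XEL
1147.177732 XEL × 0.16941 = 194.34337957812 JLT
194.34337957812 JLT × 8.923 = 1734.12597597556476 OBL
1734.12597597556476 OBL × 0.27945 = 484.601503986371572182 NXs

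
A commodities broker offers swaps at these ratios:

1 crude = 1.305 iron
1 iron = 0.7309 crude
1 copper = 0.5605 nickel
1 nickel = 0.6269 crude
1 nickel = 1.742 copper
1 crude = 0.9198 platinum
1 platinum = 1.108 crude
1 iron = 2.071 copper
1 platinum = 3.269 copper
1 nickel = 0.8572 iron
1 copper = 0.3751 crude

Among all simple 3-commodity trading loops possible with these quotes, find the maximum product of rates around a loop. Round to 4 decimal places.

1.1279

platinum→copper→crude→platinum: 3.269 × 0.3751 × 0.9198 = 1.12786
iron→copper→crude→iron: 2.071 × 0.3751 × 1.305 = 1.01377
iron→copper→nickel→iron: 2.071 × 0.5605 × 0.8572 = 0.99503
Maximum is platinum→copper→crude→platinum at 1.1279; arbitrage exists.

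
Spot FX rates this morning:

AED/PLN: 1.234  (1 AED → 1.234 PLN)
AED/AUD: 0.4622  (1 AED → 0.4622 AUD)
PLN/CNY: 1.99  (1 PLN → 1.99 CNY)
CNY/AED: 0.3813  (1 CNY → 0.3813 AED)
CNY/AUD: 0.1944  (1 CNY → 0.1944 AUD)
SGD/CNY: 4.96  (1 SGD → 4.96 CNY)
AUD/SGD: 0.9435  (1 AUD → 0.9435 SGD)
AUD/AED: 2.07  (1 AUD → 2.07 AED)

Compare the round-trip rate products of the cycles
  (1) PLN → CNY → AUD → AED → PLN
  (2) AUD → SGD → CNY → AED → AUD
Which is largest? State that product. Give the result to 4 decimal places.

(1) 1.99 × 0.1944 × 2.07 × 1.234 = 0.98818
(2) 0.9435 × 4.96 × 0.3813 × 0.4622 = 0.82475
Highest is cycle (1) at 0.9882 (≤1, no arbitrage).

0.9882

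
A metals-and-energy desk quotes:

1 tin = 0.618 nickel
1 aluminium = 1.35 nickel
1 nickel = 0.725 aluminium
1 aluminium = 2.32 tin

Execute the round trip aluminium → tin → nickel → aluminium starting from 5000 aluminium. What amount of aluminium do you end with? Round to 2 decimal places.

5000 aluminium × 2.32 = 11600 tin
11600 tin × 0.618 = 7168.8 nickel
7168.8 nickel × 0.725 = 5197.38 aluminium

5197.38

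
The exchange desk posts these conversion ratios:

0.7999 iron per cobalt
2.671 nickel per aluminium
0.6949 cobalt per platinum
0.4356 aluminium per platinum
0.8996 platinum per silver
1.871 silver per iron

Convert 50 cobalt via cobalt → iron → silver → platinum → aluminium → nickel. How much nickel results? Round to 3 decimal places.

78.323

50 cobalt × 0.7999 = 39.995 iron
39.995 iron × 1.871 = 74.830645 silver
74.830645 silver × 0.8996 = 67.317648242 platinum
67.317648242 platinum × 0.4356 = 29.3235675742152 aluminium
29.3235675742152 aluminium × 2.671 = 78.3232489907287992 nickel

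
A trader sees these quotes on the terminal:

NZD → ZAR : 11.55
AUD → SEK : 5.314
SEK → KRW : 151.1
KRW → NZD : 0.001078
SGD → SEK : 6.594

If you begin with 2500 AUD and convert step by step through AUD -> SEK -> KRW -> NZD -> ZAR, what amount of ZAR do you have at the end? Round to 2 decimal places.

24993.48

2500 AUD × 5.314 = 13285 SEK
13285 SEK × 151.1 = 2007363.5 KRW
2007363.5 KRW × 0.001078 = 2163.937853 NZD
2163.937853 NZD × 11.55 = 24993.48220215 ZAR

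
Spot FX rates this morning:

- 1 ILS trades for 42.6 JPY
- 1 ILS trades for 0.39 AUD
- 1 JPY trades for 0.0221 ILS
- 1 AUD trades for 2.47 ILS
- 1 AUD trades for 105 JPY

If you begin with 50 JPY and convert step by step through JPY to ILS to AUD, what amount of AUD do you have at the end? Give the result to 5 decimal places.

50 JPY × 0.0221 = 1.105 ILS
1.105 ILS × 0.39 = 0.43095 AUD

0.43095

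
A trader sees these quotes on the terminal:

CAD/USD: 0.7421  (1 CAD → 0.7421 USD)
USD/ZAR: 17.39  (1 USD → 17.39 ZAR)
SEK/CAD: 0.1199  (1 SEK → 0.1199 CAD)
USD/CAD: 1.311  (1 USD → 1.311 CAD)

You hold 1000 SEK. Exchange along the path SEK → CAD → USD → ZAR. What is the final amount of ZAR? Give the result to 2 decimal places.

1547.32

1000 SEK × 0.1199 = 119.9 CAD
119.9 CAD × 0.7421 = 88.97779 USD
88.97779 USD × 17.39 = 1547.3237681 ZAR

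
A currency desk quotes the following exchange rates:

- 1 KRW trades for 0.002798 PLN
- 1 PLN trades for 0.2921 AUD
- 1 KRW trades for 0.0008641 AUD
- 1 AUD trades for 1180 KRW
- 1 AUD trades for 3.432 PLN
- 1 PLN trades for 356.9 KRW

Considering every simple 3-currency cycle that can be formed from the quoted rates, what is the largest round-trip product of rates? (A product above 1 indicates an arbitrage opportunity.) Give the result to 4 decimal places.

AUD→PLN→KRW→AUD: 3.432 × 356.9 × 0.0008641 = 1.05842
AUD→KRW→PLN→AUD: 1180 × 0.002798 × 0.2921 = 0.96441
Maximum is AUD→PLN→KRW→AUD at 1.0584; arbitrage exists.

1.0584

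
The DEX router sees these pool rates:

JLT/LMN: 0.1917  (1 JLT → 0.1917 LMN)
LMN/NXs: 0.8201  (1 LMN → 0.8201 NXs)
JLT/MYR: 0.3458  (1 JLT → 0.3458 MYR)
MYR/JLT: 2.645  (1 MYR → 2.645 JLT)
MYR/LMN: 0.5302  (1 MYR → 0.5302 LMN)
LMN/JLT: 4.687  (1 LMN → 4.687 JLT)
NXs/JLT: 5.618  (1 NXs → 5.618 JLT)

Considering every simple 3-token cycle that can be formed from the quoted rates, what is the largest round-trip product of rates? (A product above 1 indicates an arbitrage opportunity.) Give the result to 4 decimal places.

JLT→LMN→NXs→JLT: 0.1917 × 0.8201 × 5.618 = 0.88322
MYR→LMN→JLT→MYR: 0.5302 × 4.687 × 0.3458 = 0.85933
Maximum is JLT→LMN→NXs→JLT at 0.8832; no arbitrage — every cycle loses value.

0.8832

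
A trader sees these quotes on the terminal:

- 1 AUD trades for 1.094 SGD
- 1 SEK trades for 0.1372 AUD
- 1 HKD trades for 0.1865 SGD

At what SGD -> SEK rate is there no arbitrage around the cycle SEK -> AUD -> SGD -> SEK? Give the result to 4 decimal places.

6.6624

Known legs of the cycle: 0.1372 × 1.094 = 0.1500968
For no arbitrage the full-cycle product must be 1, so the missing rate is 1 / 0.1500968 ≈ 6.662367.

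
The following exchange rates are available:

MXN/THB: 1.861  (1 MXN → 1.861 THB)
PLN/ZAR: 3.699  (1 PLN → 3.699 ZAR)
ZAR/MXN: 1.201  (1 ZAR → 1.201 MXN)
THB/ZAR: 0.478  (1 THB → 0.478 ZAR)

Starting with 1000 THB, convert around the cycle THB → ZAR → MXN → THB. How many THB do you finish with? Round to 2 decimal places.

1000 THB × 0.478 = 478 ZAR
478 ZAR × 1.201 = 574.078 MXN
574.078 MXN × 1.861 = 1068.359158 THB

1068.36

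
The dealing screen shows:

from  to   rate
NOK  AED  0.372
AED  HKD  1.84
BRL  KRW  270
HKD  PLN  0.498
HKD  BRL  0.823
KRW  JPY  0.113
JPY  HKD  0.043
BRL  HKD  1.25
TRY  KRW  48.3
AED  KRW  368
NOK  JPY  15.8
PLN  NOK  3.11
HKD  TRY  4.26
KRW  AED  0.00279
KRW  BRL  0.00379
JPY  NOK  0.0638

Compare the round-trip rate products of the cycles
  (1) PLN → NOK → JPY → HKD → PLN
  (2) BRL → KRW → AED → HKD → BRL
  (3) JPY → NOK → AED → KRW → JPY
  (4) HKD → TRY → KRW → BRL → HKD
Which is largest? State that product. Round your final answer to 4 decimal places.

1.1407

(1) 3.11 × 15.8 × 0.043 × 0.498 = 1.05224
(2) 270 × 0.00279 × 1.84 × 0.823 = 1.14074
(3) 0.0638 × 0.372 × 368 × 0.113 = 0.98694
(4) 4.26 × 48.3 × 0.00379 × 1.25 = 0.97478
Highest is cycle (2) at 1.1407 (>1, arbitrage).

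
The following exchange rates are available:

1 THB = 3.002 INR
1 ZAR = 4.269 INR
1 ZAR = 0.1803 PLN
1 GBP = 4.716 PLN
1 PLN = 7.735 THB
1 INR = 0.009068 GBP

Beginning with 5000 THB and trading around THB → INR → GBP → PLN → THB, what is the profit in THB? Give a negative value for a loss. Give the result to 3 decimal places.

-34.919

5000 THB × 3.002 = 15010 INR
15010 INR × 0.009068 = 136.11068 GBP
136.11068 GBP × 4.716 = 641.89796688 PLN
641.89796688 PLN × 7.735 = 4965.0807738168 THB
Net change: 4965.0807738168 − 5000 = -34.9192261832 THB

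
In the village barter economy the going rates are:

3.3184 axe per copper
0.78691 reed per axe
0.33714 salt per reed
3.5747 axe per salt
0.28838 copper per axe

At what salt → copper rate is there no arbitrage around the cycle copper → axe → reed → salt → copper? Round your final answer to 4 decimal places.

Known legs of the cycle: 3.3184 × 0.78691 × 0.33714 = 0.88036766202816
For no arbitrage the full-cycle product must be 1, so the missing rate is 1 / 0.88036766202816 ≈ 1.135889.

1.1359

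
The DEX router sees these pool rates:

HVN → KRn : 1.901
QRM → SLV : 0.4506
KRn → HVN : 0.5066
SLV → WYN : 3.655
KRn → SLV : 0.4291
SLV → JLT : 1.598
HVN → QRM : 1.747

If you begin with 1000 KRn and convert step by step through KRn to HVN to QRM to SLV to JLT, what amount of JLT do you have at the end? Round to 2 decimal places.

1000 KRn × 0.5066 = 506.6 HVN
506.6 HVN × 1.747 = 885.0302 QRM
885.0302 QRM × 0.4506 = 398.79460812 SLV
398.79460812 SLV × 1.598 = 637.27378377576 JLT

637.27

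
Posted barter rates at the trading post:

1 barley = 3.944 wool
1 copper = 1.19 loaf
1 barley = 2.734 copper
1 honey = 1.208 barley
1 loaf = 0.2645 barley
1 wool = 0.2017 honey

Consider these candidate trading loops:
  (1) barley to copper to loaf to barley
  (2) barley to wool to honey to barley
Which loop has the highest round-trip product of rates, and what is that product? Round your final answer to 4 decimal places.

(1) 2.734 × 1.19 × 0.2645 = 0.86054
(2) 3.944 × 0.2017 × 1.208 = 0.96097
Highest is cycle (2) at 0.9610 (≤1, no arbitrage).

0.9610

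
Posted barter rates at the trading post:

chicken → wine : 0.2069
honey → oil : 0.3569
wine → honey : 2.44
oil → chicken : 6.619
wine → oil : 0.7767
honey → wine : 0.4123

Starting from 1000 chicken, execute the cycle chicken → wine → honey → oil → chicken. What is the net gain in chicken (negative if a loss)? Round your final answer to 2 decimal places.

1000 chicken × 0.2069 = 206.9 wine
206.9 wine × 2.44 = 504.836 honey
504.836 honey × 0.3569 = 180.1759684 oil
180.1759684 oil × 6.619 = 1192.5847348396 chicken
Net change: 1192.5847348396 − 1000 = 192.5847348396 chicken

192.58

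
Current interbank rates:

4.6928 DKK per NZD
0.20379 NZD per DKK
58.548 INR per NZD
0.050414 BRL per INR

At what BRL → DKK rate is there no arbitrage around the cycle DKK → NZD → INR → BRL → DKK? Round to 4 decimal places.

Known legs of the cycle: 0.20379 × 58.548 × 0.050414 = 0.60151448572488
For no arbitrage the full-cycle product must be 1, so the missing rate is 1 / 0.60151448572488 ≈ 1.662470.

1.6625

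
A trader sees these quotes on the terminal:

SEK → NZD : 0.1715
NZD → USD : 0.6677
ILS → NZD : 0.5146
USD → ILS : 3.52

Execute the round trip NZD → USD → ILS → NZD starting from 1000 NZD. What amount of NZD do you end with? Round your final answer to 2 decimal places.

1000 NZD × 0.6677 = 667.7 USD
667.7 USD × 3.52 = 2350.304 ILS
2350.304 ILS × 0.5146 = 1209.4664384 NZD

1209.47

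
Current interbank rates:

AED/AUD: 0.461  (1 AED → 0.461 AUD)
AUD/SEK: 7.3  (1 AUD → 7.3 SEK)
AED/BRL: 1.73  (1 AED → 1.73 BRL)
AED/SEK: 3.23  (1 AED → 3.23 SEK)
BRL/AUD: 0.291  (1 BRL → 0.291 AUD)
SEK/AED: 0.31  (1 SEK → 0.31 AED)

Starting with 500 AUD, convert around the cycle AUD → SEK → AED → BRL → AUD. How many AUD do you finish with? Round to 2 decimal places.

500 AUD × 7.3 = 3650 SEK
3650 SEK × 0.31 = 1131.5 AED
1131.5 AED × 1.73 = 1957.495 BRL
1957.495 BRL × 0.291 = 569.631045 AUD

569.63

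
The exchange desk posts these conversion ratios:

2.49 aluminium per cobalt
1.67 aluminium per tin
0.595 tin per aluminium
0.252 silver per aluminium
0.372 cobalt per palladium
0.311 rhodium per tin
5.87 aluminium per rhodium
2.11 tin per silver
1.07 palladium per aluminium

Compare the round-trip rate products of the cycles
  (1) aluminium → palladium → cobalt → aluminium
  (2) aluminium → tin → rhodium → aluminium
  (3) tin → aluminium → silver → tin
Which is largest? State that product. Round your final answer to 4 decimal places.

(1) 1.07 × 0.372 × 2.49 = 0.99112
(2) 0.595 × 0.311 × 5.87 = 1.08621
(3) 1.67 × 0.252 × 2.11 = 0.88797
Highest is cycle (2) at 1.0862 (>1, arbitrage).

1.0862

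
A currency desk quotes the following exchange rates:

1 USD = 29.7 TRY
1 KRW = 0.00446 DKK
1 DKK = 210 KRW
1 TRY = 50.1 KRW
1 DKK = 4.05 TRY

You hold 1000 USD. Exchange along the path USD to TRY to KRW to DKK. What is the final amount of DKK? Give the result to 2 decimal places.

1000 USD × 29.7 = 29700 TRY
29700 TRY × 50.1 = 1487970 KRW
1487970 KRW × 0.00446 = 6636.3462 DKK

6636.35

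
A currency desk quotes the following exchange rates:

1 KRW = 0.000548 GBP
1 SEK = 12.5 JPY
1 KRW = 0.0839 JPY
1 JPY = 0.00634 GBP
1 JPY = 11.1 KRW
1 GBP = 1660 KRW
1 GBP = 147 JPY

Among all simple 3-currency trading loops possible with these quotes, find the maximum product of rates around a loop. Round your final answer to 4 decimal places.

0.8942

GBP→JPY→KRW→GBP: 147 × 11.1 × 0.000548 = 0.89417
GBP→KRW→JPY→GBP: 1660 × 0.0839 × 0.00634 = 0.88300
Maximum is GBP→JPY→KRW→GBP at 0.8942; no arbitrage — every cycle loses value.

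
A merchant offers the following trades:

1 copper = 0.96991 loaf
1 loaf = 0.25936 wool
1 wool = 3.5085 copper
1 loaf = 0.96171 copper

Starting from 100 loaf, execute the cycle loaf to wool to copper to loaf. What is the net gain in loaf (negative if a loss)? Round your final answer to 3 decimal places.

-11.742

100 loaf × 0.25936 = 25.936 wool
25.936 wool × 3.5085 = 90.996456 copper
90.996456 copper × 0.96991 = 88.25837263896 loaf
Net change: 88.25837263896 − 100 = -11.74162736104 loaf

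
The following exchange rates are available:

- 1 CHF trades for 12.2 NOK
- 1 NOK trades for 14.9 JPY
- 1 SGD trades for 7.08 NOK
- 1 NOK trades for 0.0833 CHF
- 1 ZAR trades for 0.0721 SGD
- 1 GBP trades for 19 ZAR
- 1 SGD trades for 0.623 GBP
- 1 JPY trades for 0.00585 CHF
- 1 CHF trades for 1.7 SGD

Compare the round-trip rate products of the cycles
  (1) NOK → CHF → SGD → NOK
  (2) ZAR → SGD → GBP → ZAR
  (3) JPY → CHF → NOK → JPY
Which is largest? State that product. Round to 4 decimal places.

(1) 0.0833 × 1.7 × 7.08 = 1.00260
(2) 0.0721 × 0.623 × 19 = 0.85345
(3) 0.00585 × 12.2 × 14.9 = 1.06341
Highest is cycle (3) at 1.0634 (>1, arbitrage).

1.0634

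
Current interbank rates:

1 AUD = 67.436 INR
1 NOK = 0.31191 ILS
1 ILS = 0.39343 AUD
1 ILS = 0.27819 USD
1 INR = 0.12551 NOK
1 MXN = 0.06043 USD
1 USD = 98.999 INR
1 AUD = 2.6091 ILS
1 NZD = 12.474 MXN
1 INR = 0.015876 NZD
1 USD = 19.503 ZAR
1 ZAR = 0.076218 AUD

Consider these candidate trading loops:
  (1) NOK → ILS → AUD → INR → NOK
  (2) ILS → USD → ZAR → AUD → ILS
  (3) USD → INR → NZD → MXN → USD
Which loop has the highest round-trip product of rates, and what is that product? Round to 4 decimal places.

(1) 0.31191 × 0.39343 × 67.436 × 0.12551 = 1.03864
(2) 0.27819 × 19.503 × 0.076218 × 2.6091 = 1.07892
(3) 98.999 × 0.015876 × 12.474 × 0.06043 = 1.18476
Highest is cycle (3) at 1.1848 (>1, arbitrage).

1.1848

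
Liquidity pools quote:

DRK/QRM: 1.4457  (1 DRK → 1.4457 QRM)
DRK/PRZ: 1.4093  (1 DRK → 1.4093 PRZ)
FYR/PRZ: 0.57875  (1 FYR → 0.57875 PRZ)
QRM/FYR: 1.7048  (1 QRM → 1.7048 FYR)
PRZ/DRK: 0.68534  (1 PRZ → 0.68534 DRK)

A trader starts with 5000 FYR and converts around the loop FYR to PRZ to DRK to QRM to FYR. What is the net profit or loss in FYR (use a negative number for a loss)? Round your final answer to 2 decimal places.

-112.14

5000 FYR × 0.57875 = 2893.75 PRZ
2893.75 PRZ × 0.68534 = 1983.202625 DRK
1983.202625 DRK × 1.4457 = 2867.1160349625 QRM
2867.1160349625 QRM × 1.7048 = 4887.85941640407 FYR
Net change: 4887.85941640407 − 5000 = -112.14058359593 FYR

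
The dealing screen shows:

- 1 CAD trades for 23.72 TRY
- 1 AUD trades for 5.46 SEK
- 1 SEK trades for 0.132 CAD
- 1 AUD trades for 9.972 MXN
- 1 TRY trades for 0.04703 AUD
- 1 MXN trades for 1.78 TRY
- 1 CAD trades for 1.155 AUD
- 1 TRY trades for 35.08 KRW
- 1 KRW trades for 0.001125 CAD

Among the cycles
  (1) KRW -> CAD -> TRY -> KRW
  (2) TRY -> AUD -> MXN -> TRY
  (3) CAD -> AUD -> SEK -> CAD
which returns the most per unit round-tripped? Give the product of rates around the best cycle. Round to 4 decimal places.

0.9361

(1) 0.001125 × 23.72 × 35.08 = 0.93611
(2) 0.04703 × 9.972 × 1.78 = 0.83479
(3) 1.155 × 5.46 × 0.132 = 0.83243
Highest is cycle (1) at 0.9361 (≤1, no arbitrage).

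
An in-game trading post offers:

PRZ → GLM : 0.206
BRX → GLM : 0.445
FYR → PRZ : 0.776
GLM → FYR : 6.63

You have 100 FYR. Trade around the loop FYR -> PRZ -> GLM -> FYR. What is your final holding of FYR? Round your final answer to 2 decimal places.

105.98

100 FYR × 0.776 = 77.6 PRZ
77.6 PRZ × 0.206 = 15.9856 GLM
15.9856 GLM × 6.63 = 105.984528 FYR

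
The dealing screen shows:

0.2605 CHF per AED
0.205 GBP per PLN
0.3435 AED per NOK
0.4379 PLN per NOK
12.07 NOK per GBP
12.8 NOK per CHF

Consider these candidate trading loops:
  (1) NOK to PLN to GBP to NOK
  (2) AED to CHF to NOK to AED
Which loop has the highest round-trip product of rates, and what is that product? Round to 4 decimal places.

1.1454

(1) 0.4379 × 0.205 × 12.07 = 1.08352
(2) 0.2605 × 12.8 × 0.3435 = 1.14537
Highest is cycle (2) at 1.1454 (>1, arbitrage).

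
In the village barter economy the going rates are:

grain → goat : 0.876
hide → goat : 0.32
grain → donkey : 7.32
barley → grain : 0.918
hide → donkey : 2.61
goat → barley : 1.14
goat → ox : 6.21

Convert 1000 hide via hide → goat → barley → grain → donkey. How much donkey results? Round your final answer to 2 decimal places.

1000 hide × 0.32 = 320 goat
320 goat × 1.14 = 364.8 barley
364.8 barley × 0.918 = 334.8864 grain
334.8864 grain × 7.32 = 2451.368448 donkey

2451.37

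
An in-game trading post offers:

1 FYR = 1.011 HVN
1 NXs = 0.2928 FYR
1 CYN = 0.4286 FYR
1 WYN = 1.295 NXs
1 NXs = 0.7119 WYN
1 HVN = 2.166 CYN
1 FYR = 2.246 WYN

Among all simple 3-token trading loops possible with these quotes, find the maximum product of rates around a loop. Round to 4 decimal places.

HVN→CYN→FYR→HVN: 2.166 × 0.4286 × 1.011 = 0.93856
WYN→NXs→FYR→WYN: 1.295 × 0.2928 × 2.246 = 0.85163
Maximum is HVN→CYN→FYR→HVN at 0.9386; no arbitrage — every cycle loses value.

0.9386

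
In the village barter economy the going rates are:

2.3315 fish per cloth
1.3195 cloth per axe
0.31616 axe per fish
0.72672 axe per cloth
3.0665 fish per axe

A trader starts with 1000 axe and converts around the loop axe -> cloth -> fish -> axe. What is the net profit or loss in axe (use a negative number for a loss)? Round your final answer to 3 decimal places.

-27.361

1000 axe × 1.3195 = 1319.5 cloth
1319.5 cloth × 2.3315 = 3076.41425 fish
3076.41425 fish × 0.31616 = 972.63912928 axe
Net change: 972.63912928 − 1000 = -27.36087072 axe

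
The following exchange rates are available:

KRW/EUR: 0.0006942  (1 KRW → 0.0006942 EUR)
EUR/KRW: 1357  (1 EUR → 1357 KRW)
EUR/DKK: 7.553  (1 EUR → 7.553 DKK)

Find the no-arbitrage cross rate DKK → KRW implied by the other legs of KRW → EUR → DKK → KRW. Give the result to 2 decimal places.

190.72

Known legs of the cycle: 0.0006942 × 7.553 = 0.0052432926
For no arbitrage the full-cycle product must be 1, so the missing rate is 1 / 0.0052432926 ≈ 190.7199.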